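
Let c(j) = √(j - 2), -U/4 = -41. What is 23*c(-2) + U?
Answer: 164 + 46*I ≈ 164.0 + 46.0*I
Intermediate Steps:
U = 164 (U = -4*(-41) = 164)
c(j) = √(-2 + j)
23*c(-2) + U = 23*√(-2 - 2) + 164 = 23*√(-4) + 164 = 23*(2*I) + 164 = 46*I + 164 = 164 + 46*I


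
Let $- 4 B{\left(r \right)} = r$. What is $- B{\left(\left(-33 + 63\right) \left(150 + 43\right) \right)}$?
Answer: $\frac{2895}{2} \approx 1447.5$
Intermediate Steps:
$B{\left(r \right)} = - \frac{r}{4}$
$- B{\left(\left(-33 + 63\right) \left(150 + 43\right) \right)} = - \frac{\left(-1\right) \left(-33 + 63\right) \left(150 + 43\right)}{4} = - \frac{\left(-1\right) 30 \cdot 193}{4} = - \frac{\left(-1\right) 5790}{4} = \left(-1\right) \left(- \frac{2895}{2}\right) = \frac{2895}{2}$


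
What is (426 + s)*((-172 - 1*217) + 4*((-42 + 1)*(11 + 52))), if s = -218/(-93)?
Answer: -427081756/93 ≈ -4.5923e+6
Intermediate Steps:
s = 218/93 (s = -218*(-1/93) = 218/93 ≈ 2.3441)
(426 + s)*((-172 - 1*217) + 4*((-42 + 1)*(11 + 52))) = (426 + 218/93)*((-172 - 1*217) + 4*((-42 + 1)*(11 + 52))) = 39836*((-172 - 217) + 4*(-41*63))/93 = 39836*(-389 + 4*(-2583))/93 = 39836*(-389 - 10332)/93 = (39836/93)*(-10721) = -427081756/93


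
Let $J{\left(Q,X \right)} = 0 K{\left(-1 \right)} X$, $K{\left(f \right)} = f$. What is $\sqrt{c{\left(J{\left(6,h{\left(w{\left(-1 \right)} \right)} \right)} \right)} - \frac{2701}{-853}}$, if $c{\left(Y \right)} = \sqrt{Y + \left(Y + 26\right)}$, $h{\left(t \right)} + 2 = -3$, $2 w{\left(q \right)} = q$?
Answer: $\frac{\sqrt{2303953 + 727609 \sqrt{26}}}{853} \approx 2.875$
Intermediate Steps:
$w{\left(q \right)} = \frac{q}{2}$
$h{\left(t \right)} = -5$ ($h{\left(t \right)} = -2 - 3 = -5$)
$J{\left(Q,X \right)} = 0$ ($J{\left(Q,X \right)} = 0 \left(-1\right) X = 0 X = 0$)
$c{\left(Y \right)} = \sqrt{26 + 2 Y}$ ($c{\left(Y \right)} = \sqrt{Y + \left(26 + Y\right)} = \sqrt{26 + 2 Y}$)
$\sqrt{c{\left(J{\left(6,h{\left(w{\left(-1 \right)} \right)} \right)} \right)} - \frac{2701}{-853}} = \sqrt{\sqrt{26 + 2 \cdot 0} - \frac{2701}{-853}} = \sqrt{\sqrt{26 + 0} - - \frac{2701}{853}} = \sqrt{\sqrt{26} + \frac{2701}{853}} = \sqrt{\frac{2701}{853} + \sqrt{26}}$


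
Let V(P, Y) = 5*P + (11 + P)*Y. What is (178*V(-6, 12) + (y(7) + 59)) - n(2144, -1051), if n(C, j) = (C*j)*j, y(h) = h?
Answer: -2368259138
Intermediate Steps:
n(C, j) = C*j²
V(P, Y) = 5*P + Y*(11 + P)
(178*V(-6, 12) + (y(7) + 59)) - n(2144, -1051) = (178*(5*(-6) + 11*12 - 6*12) + (7 + 59)) - 2144*(-1051)² = (178*(-30 + 132 - 72) + 66) - 2144*1104601 = (178*30 + 66) - 1*2368264544 = (5340 + 66) - 2368264544 = 5406 - 2368264544 = -2368259138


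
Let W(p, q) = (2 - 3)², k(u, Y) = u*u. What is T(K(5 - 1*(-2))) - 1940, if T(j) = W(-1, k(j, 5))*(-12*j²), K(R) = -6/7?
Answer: -95492/49 ≈ -1948.8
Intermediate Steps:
k(u, Y) = u²
K(R) = -6/7 (K(R) = -6*⅐ = -6/7)
W(p, q) = 1 (W(p, q) = (-1)² = 1)
T(j) = -12*j² (T(j) = 1*(-12*j²) = -12*j²)
T(K(5 - 1*(-2))) - 1940 = -12*(-6/7)² - 1940 = -12*36/49 - 1940 = -432/49 - 1940 = -95492/49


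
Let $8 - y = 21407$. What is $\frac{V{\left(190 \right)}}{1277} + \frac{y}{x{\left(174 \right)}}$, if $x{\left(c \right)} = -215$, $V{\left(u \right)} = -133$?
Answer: $\frac{27297928}{274555} \approx 99.426$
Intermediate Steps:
$y = -21399$ ($y = 8 - 21407 = -21399$)
$\frac{V{\left(190 \right)}}{1277} + \frac{y}{x{\left(174 \right)}} = - \frac{133}{1277} - \frac{21399}{-215} = \left(-133\right) \frac{1}{1277} - - \frac{21399}{215} = - \frac{133}{1277} + \frac{21399}{215} = \frac{27297928}{274555}$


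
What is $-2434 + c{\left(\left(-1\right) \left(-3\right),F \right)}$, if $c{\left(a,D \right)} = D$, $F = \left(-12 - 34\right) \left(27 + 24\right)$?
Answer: $-4780$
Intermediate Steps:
$F = -2346$ ($F = \left(-46\right) 51 = -2346$)
$-2434 + c{\left(\left(-1\right) \left(-3\right),F \right)} = -2434 - 2346 = -4780$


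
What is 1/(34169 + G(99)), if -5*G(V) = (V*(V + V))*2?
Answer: 5/131641 ≈ 3.7982e-5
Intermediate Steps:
G(V) = -4*V²/5 (G(V) = -V*(V + V)*2/5 = -V*(2*V)*2/5 = -2*V²*2/5 = -4*V²/5)
1/(34169 + G(99)) = 1/(34169 - ⅘*99²) = 1/(34169 - ⅘*9801) = 1/(34169 - 39204/5) = 1/(131641/5) = 5/131641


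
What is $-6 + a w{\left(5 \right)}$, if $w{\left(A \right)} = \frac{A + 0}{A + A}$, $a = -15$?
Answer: $- \frac{27}{2} \approx -13.5$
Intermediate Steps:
$w{\left(A \right)} = \frac{1}{2}$ ($w{\left(A \right)} = \frac{A}{2 A} = A \frac{1}{2 A} = \frac{1}{2}$)
$-6 + a w{\left(5 \right)} = -6 - \frac{15}{2} = - \frac{27}{2}$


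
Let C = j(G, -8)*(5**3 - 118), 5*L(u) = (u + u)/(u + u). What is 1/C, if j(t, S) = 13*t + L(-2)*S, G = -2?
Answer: -5/966 ≈ -0.0051760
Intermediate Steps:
L(u) = 1/5 (L(u) = ((u + u)/(u + u))/5 = ((2*u)/((2*u)))/5 = ((2*u)*(1/(2*u)))/5 = (1/5)*1 = 1/5)
j(t, S) = 13*t + S/5
C = -966/5 (C = (13*(-2) + (1/5)*(-8))*(5**3 - 118) = (-26 - 8/5)*(125 - 118) = -138/5*7 = -966/5 ≈ -193.20)
1/C = 1/(-966/5) = -5/966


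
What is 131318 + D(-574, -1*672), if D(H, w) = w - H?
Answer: 131220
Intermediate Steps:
131318 + D(-574, -1*672) = 131318 + (-1*672 - 1*(-574)) = 131318 + (-672 + 574) = 131318 - 98 = 131220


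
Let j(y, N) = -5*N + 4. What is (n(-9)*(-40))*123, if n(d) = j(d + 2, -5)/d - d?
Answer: -85280/3 ≈ -28427.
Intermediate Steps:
j(y, N) = 4 - 5*N
n(d) = -d + 29/d (n(d) = (4 - 5*(-5))/d - d = (4 + 25)/d - d = 29/d - d = -d + 29/d)
(n(-9)*(-40))*123 = ((-1*(-9) + 29/(-9))*(-40))*123 = ((9 + 29*(-1/9))*(-40))*123 = ((9 - 29/9)*(-40))*123 = ((52/9)*(-40))*123 = -2080/9*123 = -85280/3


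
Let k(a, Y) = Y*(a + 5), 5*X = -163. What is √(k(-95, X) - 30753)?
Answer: 3*I*√3091 ≈ 166.79*I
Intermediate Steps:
X = -163/5 (X = (⅕)*(-163) = -163/5 ≈ -32.600)
k(a, Y) = Y*(5 + a)
√(k(-95, X) - 30753) = √(-163*(5 - 95)/5 - 30753) = √(-163/5*(-90) - 30753) = √(2934 - 30753) = √(-27819) = 3*I*√3091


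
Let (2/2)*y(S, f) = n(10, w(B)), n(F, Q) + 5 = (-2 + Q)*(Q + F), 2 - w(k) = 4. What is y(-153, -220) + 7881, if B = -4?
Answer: 7844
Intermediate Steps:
w(k) = -2 (w(k) = 2 - 1*4 = 2 - 4 = -2)
n(F, Q) = -5 + (-2 + Q)*(F + Q) (n(F, Q) = -5 + (-2 + Q)*(Q + F) = -5 + (-2 + Q)*(F + Q))
y(S, f) = -37 (y(S, f) = -5 + (-2)**2 - 2*10 - 2*(-2) + 10*(-2) = -5 + 4 - 20 + 4 - 20 = -37)
y(-153, -220) + 7881 = -37 + 7881 = 7844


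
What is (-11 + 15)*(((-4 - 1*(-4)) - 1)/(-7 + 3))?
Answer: 1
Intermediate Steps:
(-11 + 15)*(((-4 - 1*(-4)) - 1)/(-7 + 3)) = 4*(((-4 + 4) - 1)/(-4)) = 4*((0 - 1)*(-¼)) = 4*(-1*(-¼)) = 4*(¼) = 1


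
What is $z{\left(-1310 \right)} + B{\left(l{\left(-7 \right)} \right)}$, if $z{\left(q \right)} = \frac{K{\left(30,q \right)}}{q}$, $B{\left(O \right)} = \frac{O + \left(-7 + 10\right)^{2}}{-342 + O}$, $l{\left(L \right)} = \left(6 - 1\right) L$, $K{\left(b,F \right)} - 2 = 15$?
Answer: $\frac{2127}{37990} \approx 0.055988$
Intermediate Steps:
$K{\left(b,F \right)} = 17$ ($K{\left(b,F \right)} = 2 + 15 = 17$)
$l{\left(L \right)} = 5 L$
$B{\left(O \right)} = \frac{9 + O}{-342 + O}$ ($B{\left(O \right)} = \frac{O + 3^{2}}{-342 + O} = \frac{O + 9}{-342 + O} = \frac{9 + O}{-342 + O}$)
$z{\left(q \right)} = \frac{17}{q}$
$z{\left(-1310 \right)} + B{\left(l{\left(-7 \right)} \right)} = \frac{17}{-1310} + \frac{9 + 5 \left(-7\right)}{-342 + 5 \left(-7\right)} = 17 \left(- \frac{1}{1310}\right) + \frac{9 - 35}{-342 - 35} = - \frac{17}{1310} + \frac{1}{-377} \left(-26\right) = - \frac{17}{1310} - - \frac{2}{29} = - \frac{17}{1310} + \frac{2}{29} = \frac{2127}{37990}$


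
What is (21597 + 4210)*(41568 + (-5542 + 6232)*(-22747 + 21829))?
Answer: -15273924564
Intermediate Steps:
(21597 + 4210)*(41568 + (-5542 + 6232)*(-22747 + 21829)) = 25807*(41568 + 690*(-918)) = 25807*(41568 - 633420) = 25807*(-591852) = -15273924564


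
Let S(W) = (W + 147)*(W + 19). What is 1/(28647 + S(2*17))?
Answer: 1/38240 ≈ 2.6151e-5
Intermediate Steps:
S(W) = (19 + W)*(147 + W) (S(W) = (147 + W)*(19 + W) = (19 + W)*(147 + W))
1/(28647 + S(2*17)) = 1/(28647 + (2793 + (2*17)**2 + 166*(2*17))) = 1/(28647 + (2793 + 34**2 + 166*34)) = 1/(28647 + (2793 + 1156 + 5644)) = 1/(28647 + 9593) = 1/38240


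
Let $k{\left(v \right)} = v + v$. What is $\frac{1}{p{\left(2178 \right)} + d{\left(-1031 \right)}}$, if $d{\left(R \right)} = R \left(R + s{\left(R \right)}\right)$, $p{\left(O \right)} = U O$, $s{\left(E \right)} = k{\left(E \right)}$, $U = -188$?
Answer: $\frac{1}{2779419} \approx 3.5979 \cdot 10^{-7}$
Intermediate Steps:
$k{\left(v \right)} = 2 v$
$s{\left(E \right)} = 2 E$
$p{\left(O \right)} = - 188 O$
$d{\left(R \right)} = 3 R^{2}$ ($d{\left(R \right)} = R \left(R + 2 R\right) = R 3 R = 3 R^{2}$)
$\frac{1}{p{\left(2178 \right)} + d{\left(-1031 \right)}} = \frac{1}{\left(-188\right) 2178 + 3 \left(-1031\right)^{2}} = \frac{1}{-409464 + 3 \cdot 1062961} = \frac{1}{-409464 + 3188883} = \frac{1}{2779419}$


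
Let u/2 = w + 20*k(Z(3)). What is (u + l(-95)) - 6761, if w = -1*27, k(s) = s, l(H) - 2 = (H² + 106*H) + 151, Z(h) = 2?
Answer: -7627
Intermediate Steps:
l(H) = 153 + H² + 106*H (l(H) = 2 + ((H² + 106*H) + 151) = 2 + (151 + H² + 106*H) = 153 + H² + 106*H)
w = -27
u = 26 (u = 2*(-27 + 20*2) = 2*(-27 + 40) = 2*13 = 26)
(u + l(-95)) - 6761 = (26 + (153 + (-95)² + 106*(-95))) - 6761 = (26 + (153 + 9025 - 10070)) - 6761 = (26 - 892) - 6761 = -866 - 6761 = -7627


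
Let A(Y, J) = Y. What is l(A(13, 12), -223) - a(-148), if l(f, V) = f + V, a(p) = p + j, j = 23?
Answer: -85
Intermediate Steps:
a(p) = 23 + p (a(p) = p + 23 = 23 + p)
l(f, V) = V + f
l(A(13, 12), -223) - a(-148) = (-223 + 13) - (23 - 148) = -210 - 1*(-125) = -210 + 125 = -85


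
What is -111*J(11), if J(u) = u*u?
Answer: -13431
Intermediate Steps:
J(u) = u²
-111*J(11) = -111*11² = -111*121 = -13431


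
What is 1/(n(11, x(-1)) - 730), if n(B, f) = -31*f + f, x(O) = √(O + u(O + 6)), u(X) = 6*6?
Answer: -73/50140 + 3*√35/50140 ≈ -0.0011020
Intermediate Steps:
u(X) = 36
x(O) = √(36 + O) (x(O) = √(O + 36) = √(36 + O))
n(B, f) = -30*f
1/(n(11, x(-1)) - 730) = 1/(-30*√(36 - 1) - 730) = 1/(-30*√35 - 730) = 1/(-730 - 30*√35)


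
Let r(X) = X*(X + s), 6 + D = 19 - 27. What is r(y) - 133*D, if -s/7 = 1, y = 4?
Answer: 1850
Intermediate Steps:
s = -7 (s = -7*1 = -7)
D = -14 (D = -6 + (19 - 27) = -6 - 8 = -14)
r(X) = X*(-7 + X) (r(X) = X*(X - 7) = X*(-7 + X))
r(y) - 133*D = 4*(-7 + 4) - 133*(-14) = 4*(-3) + 1862 = -12 + 1862 = 1850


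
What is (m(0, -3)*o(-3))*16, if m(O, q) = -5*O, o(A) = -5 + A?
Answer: 0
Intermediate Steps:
(m(0, -3)*o(-3))*16 = ((-5*0)*(-5 - 3))*16 = (0*(-8))*16 = 0*16 = 0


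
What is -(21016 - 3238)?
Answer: -17778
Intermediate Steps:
-(21016 - 3238) = -1*17778 = -17778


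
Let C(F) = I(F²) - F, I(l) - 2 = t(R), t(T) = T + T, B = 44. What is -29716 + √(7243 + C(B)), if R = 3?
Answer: -29716 + √7207 ≈ -29631.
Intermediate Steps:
t(T) = 2*T
I(l) = 8 (I(l) = 2 + 2*3 = 2 + 6 = 8)
C(F) = 8 - F
-29716 + √(7243 + C(B)) = -29716 + √(7243 + (8 - 1*44)) = -29716 + √(7243 + (8 - 44)) = -29716 + √(7243 - 36) = -29716 + √7207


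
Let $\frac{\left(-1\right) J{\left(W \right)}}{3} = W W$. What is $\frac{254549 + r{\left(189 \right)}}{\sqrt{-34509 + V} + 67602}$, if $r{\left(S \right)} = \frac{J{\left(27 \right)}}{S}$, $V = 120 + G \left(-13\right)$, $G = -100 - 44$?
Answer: $\frac{40150224908}{10663480149} - \frac{1781762 i \sqrt{3613}}{10663480149} \approx 3.7652 - 0.010043 i$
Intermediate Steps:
$J{\left(W \right)} = - 3 W^{2}$ ($J{\left(W \right)} = - 3 W W = - 3 W^{2}$)
$G = -144$
$V = 1992$ ($V = 120 - -1872 = 120 + 1872 = 1992$)
$r{\left(S \right)} = - \frac{2187}{S}$ ($r{\left(S \right)} = \frac{\left(-3\right) 27^{2}}{S} = \frac{\left(-3\right) 729}{S} = - \frac{2187}{S}$)
$\frac{254549 + r{\left(189 \right)}}{\sqrt{-34509 + V} + 67602} = \frac{254549 - \frac{2187}{189}}{\sqrt{-34509 + 1992} + 67602} = \frac{254549 - \frac{81}{7}}{\sqrt{-32517} + 67602} = \frac{254549 - \frac{81}{7}}{3 i \sqrt{3613} + 67602} = \frac{1781762}{7 \left(67602 + 3 i \sqrt{3613}\right)}$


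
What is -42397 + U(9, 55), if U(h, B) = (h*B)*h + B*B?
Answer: -34917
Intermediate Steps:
U(h, B) = B² + B*h² (U(h, B) = (B*h)*h + B² = B*h² + B² = B² + B*h²)
-42397 + U(9, 55) = -42397 + 55*(55 + 9²) = -42397 + 55*(55 + 81) = -42397 + 55*136 = -42397 + 7480 = -34917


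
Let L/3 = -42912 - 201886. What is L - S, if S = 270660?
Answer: -1005054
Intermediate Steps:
L = -734394 (L = 3*(-42912 - 201886) = 3*(-244798) = -734394)
L - S = -734394 - 1*270660 = -734394 - 270660 = -1005054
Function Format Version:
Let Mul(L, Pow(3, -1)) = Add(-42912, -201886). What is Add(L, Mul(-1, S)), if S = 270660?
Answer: -1005054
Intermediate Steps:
L = -734394 (L = Mul(3, Add(-42912, -201886)) = Mul(3, -244798) = -734394)
Add(L, Mul(-1, S)) = Add(-734394, Mul(-1, 270660)) = Add(-734394, -270660) = -1005054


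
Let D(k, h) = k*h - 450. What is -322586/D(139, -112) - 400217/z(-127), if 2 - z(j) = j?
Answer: -3184531156/1033161 ≈ -3082.3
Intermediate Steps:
D(k, h) = -450 + h*k (D(k, h) = h*k - 450 = -450 + h*k)
z(j) = 2 - j
-322586/D(139, -112) - 400217/z(-127) = -322586/(-450 - 112*139) - 400217/(2 - 1*(-127)) = -322586/(-450 - 15568) - 400217/(2 + 127) = -322586/(-16018) - 400217/129 = -322586*(-1/16018) - 400217*1/129 = 161293/8009 - 400217/129 = -3184531156/1033161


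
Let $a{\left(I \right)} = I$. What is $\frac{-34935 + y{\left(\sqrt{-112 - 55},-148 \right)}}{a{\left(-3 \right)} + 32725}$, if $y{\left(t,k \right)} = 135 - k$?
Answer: $- \frac{17326}{16361} \approx -1.059$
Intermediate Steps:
$\frac{-34935 + y{\left(\sqrt{-112 - 55},-148 \right)}}{a{\left(-3 \right)} + 32725} = \frac{-34935 + \left(135 - -148\right)}{-3 + 32725} = \frac{-34935 + \left(135 + 148\right)}{32722} = \left(-34935 + 283\right) \frac{1}{32722} = \left(-34652\right) \frac{1}{32722} = - \frac{17326}{16361}$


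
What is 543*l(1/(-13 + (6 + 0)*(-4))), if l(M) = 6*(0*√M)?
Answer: 0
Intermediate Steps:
l(M) = 0 (l(M) = 6*0 = 0)
543*l(1/(-13 + (6 + 0)*(-4))) = 543*0 = 0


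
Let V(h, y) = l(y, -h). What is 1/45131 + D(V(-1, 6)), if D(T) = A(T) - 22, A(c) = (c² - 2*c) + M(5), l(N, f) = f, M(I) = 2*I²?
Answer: 1218538/45131 ≈ 27.000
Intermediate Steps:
A(c) = 50 + c² - 2*c (A(c) = (c² - 2*c) + 2*5² = (c² - 2*c) + 2*25 = (c² - 2*c) + 50 = 50 + c² - 2*c)
V(h, y) = -h
D(T) = 28 + T² - 2*T (D(T) = (50 + T² - 2*T) - 22 = 28 + T² - 2*T)
1/45131 + D(V(-1, 6)) = 1/45131 + (28 + (-1*(-1))² - (-2)*(-1)) = 1/45131 + (28 + 1² - 2*1) = 1/45131 + (28 + 1 - 2) = 1/45131 + 27 = 1218538/45131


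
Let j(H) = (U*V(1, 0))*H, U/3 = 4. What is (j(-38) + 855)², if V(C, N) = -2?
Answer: 3122289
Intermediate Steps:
U = 12 (U = 3*4 = 12)
j(H) = -24*H (j(H) = (12*(-2))*H = -24*H)
(j(-38) + 855)² = (-24*(-38) + 855)² = (912 + 855)² = 1767² = 3122289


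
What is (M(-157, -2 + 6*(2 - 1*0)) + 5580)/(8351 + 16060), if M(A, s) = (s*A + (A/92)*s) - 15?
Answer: 60995/374302 ≈ 0.16296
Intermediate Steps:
M(A, s) = -15 + 93*A*s/92 (M(A, s) = (A*s + (A*(1/92))*s) - 15 = (A*s + (A/92)*s) - 15 = (A*s + A*s/92) - 15 = 93*A*s/92 - 15 = -15 + 93*A*s/92)
(M(-157, -2 + 6*(2 - 1*0)) + 5580)/(8351 + 16060) = ((-15 + (93/92)*(-157)*(-2 + 6*(2 - 1*0))) + 5580)/(8351 + 16060) = ((-15 + (93/92)*(-157)*(-2 + 6*(2 + 0))) + 5580)/24411 = ((-15 + (93/92)*(-157)*(-2 + 6*2)) + 5580)*(1/24411) = ((-15 + (93/92)*(-157)*(-2 + 12)) + 5580)*(1/24411) = ((-15 + (93/92)*(-157)*10) + 5580)*(1/24411) = ((-15 - 73005/46) + 5580)*(1/24411) = (-73695/46 + 5580)*(1/24411) = (182985/46)*(1/24411) = 60995/374302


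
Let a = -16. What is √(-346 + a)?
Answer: I*√362 ≈ 19.026*I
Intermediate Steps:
√(-346 + a) = √(-346 - 16) = √(-362) = I*√362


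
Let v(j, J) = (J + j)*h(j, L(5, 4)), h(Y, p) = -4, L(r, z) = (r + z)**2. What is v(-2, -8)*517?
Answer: 20680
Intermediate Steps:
v(j, J) = -4*J - 4*j (v(j, J) = (J + j)*(-4) = -4*J - 4*j)
v(-2, -8)*517 = (-4*(-8) - 4*(-2))*517 = (32 + 8)*517 = 40*517 = 20680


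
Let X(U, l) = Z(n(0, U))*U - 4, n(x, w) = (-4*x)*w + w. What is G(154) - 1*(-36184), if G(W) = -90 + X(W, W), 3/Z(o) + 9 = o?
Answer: 5233512/145 ≈ 36093.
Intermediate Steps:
n(x, w) = w - 4*w*x (n(x, w) = -4*w*x + w = w - 4*w*x)
Z(o) = 3/(-9 + o)
X(U, l) = -4 + 3*U/(-9 + U) (X(U, l) = (3/(-9 + U*(1 - 4*0)))*U - 4 = (3/(-9 + U*(1 + 0)))*U - 4 = (3/(-9 + U*1))*U - 4 = (3/(-9 + U))*U - 4 = 3*U/(-9 + U) - 4 = -4 + 3*U/(-9 + U))
G(W) = -90 + (36 - W)/(-9 + W)
G(154) - 1*(-36184) = (846 - 91*154)/(-9 + 154) - 1*(-36184) = (846 - 14014)/145 + 36184 = (1/145)*(-13168) + 36184 = -13168/145 + 36184 = 5233512/145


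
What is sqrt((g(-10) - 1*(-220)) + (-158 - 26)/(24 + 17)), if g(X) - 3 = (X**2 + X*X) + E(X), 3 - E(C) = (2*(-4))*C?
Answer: sqrt(574082)/41 ≈ 18.480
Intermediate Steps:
E(C) = 3 + 8*C (E(C) = 3 - 2*(-4)*C = 3 - (-8)*C = 3 + 8*C)
g(X) = 6 + 2*X**2 + 8*X (g(X) = 3 + ((X**2 + X*X) + (3 + 8*X)) = 3 + ((X**2 + X**2) + (3 + 8*X)) = 3 + (2*X**2 + (3 + 8*X)) = 3 + (3 + 2*X**2 + 8*X) = 6 + 2*X**2 + 8*X)
sqrt((g(-10) - 1*(-220)) + (-158 - 26)/(24 + 17)) = sqrt(((6 + 2*(-10)**2 + 8*(-10)) - 1*(-220)) + (-158 - 26)/(24 + 17)) = sqrt(((6 + 2*100 - 80) + 220) - 184/41) = sqrt(((6 + 200 - 80) + 220) - 184*1/41) = sqrt((126 + 220) - 184/41) = sqrt(346 - 184/41) = sqrt(14002/41) = sqrt(574082)/41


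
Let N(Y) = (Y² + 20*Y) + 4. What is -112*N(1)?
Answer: -2800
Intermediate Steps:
N(Y) = 4 + Y² + 20*Y
-112*N(1) = -112*(4 + 1² + 20*1) = -112*(4 + 1 + 20) = -112*25 = -2800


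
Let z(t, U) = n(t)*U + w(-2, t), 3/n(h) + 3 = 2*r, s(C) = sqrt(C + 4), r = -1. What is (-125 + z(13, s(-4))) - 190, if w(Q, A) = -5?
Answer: -320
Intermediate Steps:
s(C) = sqrt(4 + C)
n(h) = -3/5 (n(h) = 3/(-3 + 2*(-1)) = 3/(-3 - 2) = 3/(-5) = 3*(-1/5) = -3/5)
z(t, U) = -5 - 3*U/5 (z(t, U) = -3*U/5 - 5 = -5 - 3*U/5)
(-125 + z(13, s(-4))) - 190 = (-125 + (-5 - 3*sqrt(4 - 4)/5)) - 190 = (-125 + (-5 - 3*sqrt(0)/5)) - 190 = (-125 + (-5 - 3/5*0)) - 190 = (-125 + (-5 + 0)) - 190 = (-125 - 5) - 190 = -130 - 190 = -320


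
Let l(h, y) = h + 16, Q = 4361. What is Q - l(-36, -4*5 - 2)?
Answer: 4381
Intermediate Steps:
l(h, y) = 16 + h
Q - l(-36, -4*5 - 2) = 4361 - (16 - 36) = 4361 - 1*(-20) = 4361 + 20 = 4381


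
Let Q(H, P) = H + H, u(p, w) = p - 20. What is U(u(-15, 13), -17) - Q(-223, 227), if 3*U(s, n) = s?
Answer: 1303/3 ≈ 434.33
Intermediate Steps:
u(p, w) = -20 + p
U(s, n) = s/3
Q(H, P) = 2*H
U(u(-15, 13), -17) - Q(-223, 227) = (-20 - 15)/3 - 2*(-223) = (1/3)*(-35) - 1*(-446) = -35/3 + 446 = 1303/3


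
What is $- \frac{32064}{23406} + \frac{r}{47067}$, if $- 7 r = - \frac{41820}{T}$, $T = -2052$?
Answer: $- \frac{301090274441}{219779215299} \approx -1.37$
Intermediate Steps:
$r = - \frac{3485}{1197}$ ($r = - \frac{\left(-41820\right) \frac{1}{-2052}}{7} = - \frac{\left(-41820\right) \left(- \frac{1}{2052}\right)}{7} = \left(- \frac{1}{7}\right) \frac{3485}{171} = - \frac{3485}{1197} \approx -2.9114$)
$- \frac{32064}{23406} + \frac{r}{47067} = - \frac{32064}{23406} - \frac{3485}{1197 \cdot 47067} = \left(-32064\right) \frac{1}{23406} - \frac{3485}{56339199} = - \frac{5344}{3901} - \frac{3485}{56339199} = - \frac{301090274441}{219779215299}$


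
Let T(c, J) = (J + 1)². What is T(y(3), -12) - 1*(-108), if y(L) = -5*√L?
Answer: 229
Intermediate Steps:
T(c, J) = (1 + J)²
T(y(3), -12) - 1*(-108) = (1 - 12)² - 1*(-108) = (-11)² + 108 = 121 + 108 = 229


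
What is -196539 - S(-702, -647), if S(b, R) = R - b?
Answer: -196594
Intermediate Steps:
-196539 - S(-702, -647) = -196539 - (-647 - 1*(-702)) = -196539 - (-647 + 702) = -196539 - 1*55 = -196539 - 55 = -196594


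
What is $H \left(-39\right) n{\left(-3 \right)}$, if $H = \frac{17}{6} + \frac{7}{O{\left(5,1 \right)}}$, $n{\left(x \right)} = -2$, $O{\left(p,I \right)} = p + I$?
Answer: $312$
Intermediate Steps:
$O{\left(p,I \right)} = I + p$
$H = 4$ ($H = \frac{17}{6} + \frac{7}{1 + 5} = 17 \cdot \frac{1}{6} + \frac{7}{6} = \frac{17}{6} + 7 \cdot \frac{1}{6} = \frac{17}{6} + \frac{7}{6} = 4$)
$H \left(-39\right) n{\left(-3 \right)} = 4 \left(-39\right) \left(-2\right) = \left(-156\right) \left(-2\right) = 312$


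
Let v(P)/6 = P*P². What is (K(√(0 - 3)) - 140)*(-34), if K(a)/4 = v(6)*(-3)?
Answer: 533528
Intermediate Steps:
v(P) = 6*P³ (v(P) = 6*(P*P²) = 6*P³)
K(a) = -15552 (K(a) = 4*((6*6³)*(-3)) = 4*((6*216)*(-3)) = 4*(1296*(-3)) = 4*(-3888) = -15552)
(K(√(0 - 3)) - 140)*(-34) = (-15552 - 140)*(-34) = -15692*(-34) = 533528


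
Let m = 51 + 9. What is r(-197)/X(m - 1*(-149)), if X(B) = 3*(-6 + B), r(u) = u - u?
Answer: 0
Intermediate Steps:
r(u) = 0
m = 60
X(B) = -18 + 3*B
r(-197)/X(m - 1*(-149)) = 0/(-18 + 3*(60 - 1*(-149))) = 0/(-18 + 3*(60 + 149)) = 0/(-18 + 3*209) = 0/(-18 + 627) = 0/609 = 0*(1/609) = 0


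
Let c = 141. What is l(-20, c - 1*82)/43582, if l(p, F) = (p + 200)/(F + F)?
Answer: 45/1285669 ≈ 3.5001e-5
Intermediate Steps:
l(p, F) = (200 + p)/(2*F) (l(p, F) = (200 + p)/((2*F)) = (200 + p)*(1/(2*F)) = (200 + p)/(2*F))
l(-20, c - 1*82)/43582 = ((200 - 20)/(2*(141 - 1*82)))/43582 = ((½)*180/(141 - 82))*(1/43582) = ((½)*180/59)*(1/43582) = ((½)*(1/59)*180)*(1/43582) = (90/59)*(1/43582) = 45/1285669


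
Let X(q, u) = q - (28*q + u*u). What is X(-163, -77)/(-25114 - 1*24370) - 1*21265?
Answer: -263068933/12371 ≈ -21265.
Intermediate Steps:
X(q, u) = -u² - 27*q (X(q, u) = q - (28*q + u²) = q - (u² + 28*q) = q + (-u² - 28*q) = -u² - 27*q)
X(-163, -77)/(-25114 - 1*24370) - 1*21265 = (-1*(-77)² - 27*(-163))/(-25114 - 1*24370) - 1*21265 = (-1*5929 + 4401)/(-25114 - 24370) - 21265 = (-5929 + 4401)/(-49484) - 21265 = -1528*(-1/49484) - 21265 = 382/12371 - 21265 = -263068933/12371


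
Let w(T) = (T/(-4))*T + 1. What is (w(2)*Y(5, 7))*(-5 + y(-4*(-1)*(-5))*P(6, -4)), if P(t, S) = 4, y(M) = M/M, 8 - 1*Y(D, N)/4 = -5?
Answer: 0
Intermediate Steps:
Y(D, N) = 52 (Y(D, N) = 32 - 4*(-5) = 32 + 20 = 52)
y(M) = 1
w(T) = 1 - T**2/4 (w(T) = (T*(-1/4))*T + 1 = (-T/4)*T + 1 = -T**2/4 + 1 = 1 - T**2/4)
(w(2)*Y(5, 7))*(-5 + y(-4*(-1)*(-5))*P(6, -4)) = ((1 - 1/4*2**2)*52)*(-5 + 1*4) = ((1 - 1/4*4)*52)*(-5 + 4) = ((1 - 1)*52)*(-1) = (0*52)*(-1) = 0*(-1) = 0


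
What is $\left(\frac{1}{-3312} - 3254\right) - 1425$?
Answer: $- \frac{15496849}{3312} \approx -4679.0$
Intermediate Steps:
$\left(\frac{1}{-3312} - 3254\right) - 1425 = \left(- \frac{1}{3312} - 3254\right) - 1425 = - \frac{10777249}{3312} - 1425 = - \frac{15496849}{3312}$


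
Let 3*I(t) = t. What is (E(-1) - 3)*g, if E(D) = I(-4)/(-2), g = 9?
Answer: -21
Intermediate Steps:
I(t) = t/3
E(D) = ⅔ (E(D) = ((⅓)*(-4))/(-2) = -4/3*(-½) = ⅔)
(E(-1) - 3)*g = (⅔ - 3)*9 = -7/3*9 = -21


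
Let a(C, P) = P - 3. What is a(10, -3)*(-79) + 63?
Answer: 537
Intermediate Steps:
a(C, P) = -3 + P
a(10, -3)*(-79) + 63 = (-3 - 3)*(-79) + 63 = -6*(-79) + 63 = 474 + 63 = 537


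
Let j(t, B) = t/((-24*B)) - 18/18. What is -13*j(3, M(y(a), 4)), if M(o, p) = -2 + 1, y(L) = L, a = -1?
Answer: 91/8 ≈ 11.375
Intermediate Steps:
M(o, p) = -1
j(t, B) = -1 - t/(24*B) (j(t, B) = t*(-1/(24*B)) - 18*1/18 = -t/(24*B) - 1 = -1 - t/(24*B))
-13*j(3, M(y(a), 4)) = -13*(-1*(-1) - 1/24*3)/(-1) = -(-13)*(1 - 1/8) = -(-13)*7/8 = -13*(-7/8) = 91/8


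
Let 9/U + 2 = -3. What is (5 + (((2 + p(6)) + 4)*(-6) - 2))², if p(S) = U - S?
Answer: 4761/25 ≈ 190.44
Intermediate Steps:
U = -9/5 (U = 9/(-2 - 3) = 9/(-5) = 9*(-⅕) = -9/5 ≈ -1.8000)
p(S) = -9/5 - S
(5 + (((2 + p(6)) + 4)*(-6) - 2))² = (5 + (((2 + (-9/5 - 1*6)) + 4)*(-6) - 2))² = (5 + (((2 + (-9/5 - 6)) + 4)*(-6) - 2))² = (5 + (((2 - 39/5) + 4)*(-6) - 2))² = (5 + ((-29/5 + 4)*(-6) - 2))² = (5 + (-9/5*(-6) - 2))² = (5 + (54/5 - 2))² = (5 + 44/5)² = (69/5)² = 4761/25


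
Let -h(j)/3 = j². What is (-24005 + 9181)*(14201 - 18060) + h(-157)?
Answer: 57131869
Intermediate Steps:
h(j) = -3*j²
(-24005 + 9181)*(14201 - 18060) + h(-157) = (-24005 + 9181)*(14201 - 18060) - 3*(-157)² = -14824*(-3859) - 3*24649 = 57205816 - 73947 = 57131869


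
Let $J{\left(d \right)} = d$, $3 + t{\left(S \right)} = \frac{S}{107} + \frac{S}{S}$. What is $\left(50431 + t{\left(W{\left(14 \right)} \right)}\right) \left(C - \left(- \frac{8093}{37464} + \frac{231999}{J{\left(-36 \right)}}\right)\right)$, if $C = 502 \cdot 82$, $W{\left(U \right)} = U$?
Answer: $\frac{3208070174041785}{1336216} \approx 2.4009 \cdot 10^{9}$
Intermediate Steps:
$t{\left(S \right)} = -2 + \frac{S}{107}$ ($t{\left(S \right)} = -3 + \left(\frac{S}{107} + \frac{S}{S}\right) = -3 + \left(S \frac{1}{107} + 1\right) = -3 + \left(\frac{S}{107} + 1\right) = -3 + \left(1 + \frac{S}{107}\right) = -2 + \frac{S}{107}$)
$C = 41164$
$\left(50431 + t{\left(W{\left(14 \right)} \right)}\right) \left(C - \left(- \frac{8093}{37464} + \frac{231999}{J{\left(-36 \right)}}\right)\right) = \left(50431 + \left(-2 + \frac{1}{107} \cdot 14\right)\right) \left(41164 - \left(- \frac{77333}{12} - \frac{8093}{37464}\right)\right) = \left(50431 + \left(-2 + \frac{14}{107}\right)\right) \left(41164 - - \frac{80480573}{12488}\right) = \left(50431 - \frac{200}{107}\right) \left(41164 + \left(\frac{77333}{12} + \frac{8093}{37464}\right)\right) = \frac{5395917 \left(41164 + \frac{80480573}{12488}\right)}{107} = \frac{5395917}{107} \cdot \frac{594536605}{12488} = \frac{3208070174041785}{1336216}$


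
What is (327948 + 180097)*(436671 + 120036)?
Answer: 282832207815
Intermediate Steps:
(327948 + 180097)*(436671 + 120036) = 508045*556707 = 282832207815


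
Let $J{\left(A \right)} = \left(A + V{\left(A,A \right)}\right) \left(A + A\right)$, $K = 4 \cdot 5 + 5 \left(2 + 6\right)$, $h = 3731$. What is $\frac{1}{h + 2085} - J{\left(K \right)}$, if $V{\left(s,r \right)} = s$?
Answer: $- \frac{83750399}{5816} \approx -14400.0$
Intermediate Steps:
$K = 60$ ($K = 20 + 5 \cdot 8 = 20 + 40 = 60$)
$J{\left(A \right)} = 4 A^{2}$ ($J{\left(A \right)} = \left(A + A\right) \left(A + A\right) = 2 A 2 A = 4 A^{2}$)
$\frac{1}{h + 2085} - J{\left(K \right)} = \frac{1}{3731 + 2085} - 4 \cdot 60^{2} = \frac{1}{5816} - 4 \cdot 3600 = \frac{1}{5816} - 14400 = - \frac{83750399}{5816}$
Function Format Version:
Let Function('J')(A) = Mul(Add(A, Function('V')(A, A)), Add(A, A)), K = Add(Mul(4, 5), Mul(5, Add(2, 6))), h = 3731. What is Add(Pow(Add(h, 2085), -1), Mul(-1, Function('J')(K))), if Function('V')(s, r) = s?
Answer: Rational(-83750399, 5816) ≈ -14400.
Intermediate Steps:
K = 60 (K = Add(20, Mul(5, 8)) = Add(20, 40) = 60)
Function('J')(A) = Mul(4, Pow(A, 2)) (Function('J')(A) = Mul(Add(A, A), Add(A, A)) = Mul(Mul(2, A), Mul(2, A)) = Mul(4, Pow(A, 2)))
Add(Pow(Add(h, 2085), -1), Mul(-1, Function('J')(K))) = Add(Pow(Add(3731, 2085), -1), Mul(-1, Mul(4, Pow(60, 2)))) = Add(Pow(5816, -1), Mul(-1, Mul(4, 3600))) = Add(Rational(1, 5816), Mul(-1, 14400)) = Add(Rational(1, 5816), -14400) = Rational(-83750399, 5816)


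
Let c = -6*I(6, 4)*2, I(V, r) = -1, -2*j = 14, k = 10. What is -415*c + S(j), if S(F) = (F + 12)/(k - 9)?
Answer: -4975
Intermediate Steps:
j = -7 (j = -½*14 = -7)
S(F) = 12 + F (S(F) = (F + 12)/(10 - 9) = (12 + F)/1 = (12 + F)*1 = 12 + F)
c = 12 (c = -6*(-1)*2 = 6*2 = 12)
-415*c + S(j) = -415*12 + (12 - 7) = -4980 + 5 = -4975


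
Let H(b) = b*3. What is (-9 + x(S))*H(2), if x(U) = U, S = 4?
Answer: -30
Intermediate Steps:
H(b) = 3*b
(-9 + x(S))*H(2) = (-9 + 4)*(3*2) = -5*6 = -30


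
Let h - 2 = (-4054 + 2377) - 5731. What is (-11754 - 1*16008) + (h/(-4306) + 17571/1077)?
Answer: -21444059876/772927 ≈ -27744.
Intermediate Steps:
h = -7406 (h = 2 + ((-4054 + 2377) - 5731) = 2 + (-1677 - 5731) = 2 - 7408 = -7406)
(-11754 - 1*16008) + (h/(-4306) + 17571/1077) = (-11754 - 1*16008) + (-7406/(-4306) + 17571/1077) = (-11754 - 16008) + (-7406*(-1/4306) + 17571*(1/1077)) = -27762 + (3703/2153 + 5857/359) = -27762 + 13939498/772927 = -21444059876/772927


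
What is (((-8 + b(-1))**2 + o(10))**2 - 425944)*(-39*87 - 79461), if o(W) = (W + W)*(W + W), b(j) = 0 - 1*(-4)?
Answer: 20952782352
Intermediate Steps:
b(j) = 4 (b(j) = 0 + 4 = 4)
o(W) = 4*W**2 (o(W) = (2*W)*(2*W) = 4*W**2)
(((-8 + b(-1))**2 + o(10))**2 - 425944)*(-39*87 - 79461) = (((-8 + 4)**2 + 4*10**2)**2 - 425944)*(-39*87 - 79461) = (((-4)**2 + 4*100)**2 - 425944)*(-3393 - 79461) = ((16 + 400)**2 - 425944)*(-82854) = (416**2 - 425944)*(-82854) = (173056 - 425944)*(-82854) = -252888*(-82854) = 20952782352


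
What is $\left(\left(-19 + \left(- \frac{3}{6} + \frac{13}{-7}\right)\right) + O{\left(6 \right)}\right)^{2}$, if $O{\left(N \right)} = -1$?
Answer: $\frac{97969}{196} \approx 499.84$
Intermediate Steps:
$\left(\left(-19 + \left(- \frac{3}{6} + \frac{13}{-7}\right)\right) + O{\left(6 \right)}\right)^{2} = \left(\left(-19 + \left(- \frac{3}{6} + \frac{13}{-7}\right)\right) - 1\right)^{2} = \left(\left(-19 + \left(\left(-3\right) \frac{1}{6} + 13 \left(- \frac{1}{7}\right)\right)\right) - 1\right)^{2} = \left(\left(-19 - \frac{33}{14}\right) - 1\right)^{2} = \left(- \frac{299}{14} - 1\right)^{2} = \left(- \frac{313}{14}\right)^{2} = \frac{97969}{196}$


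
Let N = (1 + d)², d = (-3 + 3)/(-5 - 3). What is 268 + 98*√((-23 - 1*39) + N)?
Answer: 268 + 98*I*√61 ≈ 268.0 + 765.4*I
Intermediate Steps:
d = 0 (d = 0/(-8) = 0*(-⅛) = 0)
N = 1 (N = (1 + 0)² = 1² = 1)
268 + 98*√((-23 - 1*39) + N) = 268 + 98*√((-23 - 1*39) + 1) = 268 + 98*√((-23 - 39) + 1) = 268 + 98*√(-62 + 1) = 268 + 98*√(-61) = 268 + 98*(I*√61) = 268 + 98*I*√61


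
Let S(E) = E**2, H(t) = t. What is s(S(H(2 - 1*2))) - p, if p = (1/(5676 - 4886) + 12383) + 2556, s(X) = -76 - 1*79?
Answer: -11924261/790 ≈ -15094.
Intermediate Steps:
s(X) = -155 (s(X) = -76 - 79 = -155)
p = 11801811/790 (p = (1/790 + 12383) + 2556 = 9782571/790 + 2556 = 11801811/790 ≈ 14939.)
s(S(H(2 - 1*2))) - p = -155 - 1*11801811/790 = -155 - 11801811/790 = -11924261/790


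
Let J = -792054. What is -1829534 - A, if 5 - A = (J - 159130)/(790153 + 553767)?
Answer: -153672187754/83995 ≈ -1.8295e+6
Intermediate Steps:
A = 479424/83995 (A = 5 - (-792054 - 159130)/(790153 + 553767) = 5 - (-951184)/1343920 = 5 - 1*(-59449/83995) = 5 + 59449/83995 = 479424/83995 ≈ 5.7078)
-1829534 - A = -1829534 - 1*479424/83995 = -1829534 - 479424/83995 = -153672187754/83995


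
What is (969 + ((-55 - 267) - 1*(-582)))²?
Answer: 1510441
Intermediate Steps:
(969 + ((-55 - 267) - 1*(-582)))² = (969 + (-322 + 582))² = (969 + 260)² = 1229² = 1510441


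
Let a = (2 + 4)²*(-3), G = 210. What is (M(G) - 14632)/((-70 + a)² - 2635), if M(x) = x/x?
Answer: -4877/9683 ≈ -0.50367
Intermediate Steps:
M(x) = 1
a = -108 (a = 6²*(-3) = 36*(-3) = -108)
(M(G) - 14632)/((-70 + a)² - 2635) = (1 - 14632)/((-70 - 108)² - 2635) = -14631/((-178)² - 2635) = -14631/(31684 - 2635) = -14631/29049 = -14631*1/29049 = -4877/9683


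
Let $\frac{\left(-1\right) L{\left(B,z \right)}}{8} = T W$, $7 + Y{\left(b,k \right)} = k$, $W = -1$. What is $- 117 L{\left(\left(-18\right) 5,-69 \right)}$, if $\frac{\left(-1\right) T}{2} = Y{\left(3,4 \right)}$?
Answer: $-5616$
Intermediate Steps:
$Y{\left(b,k \right)} = -7 + k$
$T = 6$ ($T = - 2 \left(-7 + 4\right) = \left(-2\right) \left(-3\right) = 6$)
$L{\left(B,z \right)} = 48$ ($L{\left(B,z \right)} = - 8 \cdot 6 \left(-1\right) = \left(-8\right) \left(-6\right) = 48$)
$- 117 L{\left(\left(-18\right) 5,-69 \right)} = \left(-117\right) 48 = -5616$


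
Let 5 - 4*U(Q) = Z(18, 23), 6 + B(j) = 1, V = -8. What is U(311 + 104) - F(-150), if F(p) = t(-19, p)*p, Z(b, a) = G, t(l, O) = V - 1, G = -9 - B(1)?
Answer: -5391/4 ≈ -1347.8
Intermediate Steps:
B(j) = -5 (B(j) = -6 + 1 = -5)
G = -4 (G = -9 - 1*(-5) = -9 + 5 = -4)
t(l, O) = -9 (t(l, O) = -8 - 1 = -9)
Z(b, a) = -4
U(Q) = 9/4 (U(Q) = 5/4 - 1/4*(-4) = 5/4 + 1 = 9/4)
F(p) = -9*p
U(311 + 104) - F(-150) = 9/4 - (-9)*(-150) = 9/4 - 1*1350 = 9/4 - 1350 = -5391/4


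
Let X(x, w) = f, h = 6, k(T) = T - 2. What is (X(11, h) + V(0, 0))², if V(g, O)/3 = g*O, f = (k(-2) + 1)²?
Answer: 81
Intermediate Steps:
k(T) = -2 + T
f = 9 (f = ((-2 - 2) + 1)² = (-4 + 1)² = (-3)² = 9)
X(x, w) = 9
V(g, O) = 3*O*g (V(g, O) = 3*(g*O) = 3*(O*g) = 3*O*g)
(X(11, h) + V(0, 0))² = (9 + 3*0*0)² = (9 + 0)² = 9² = 81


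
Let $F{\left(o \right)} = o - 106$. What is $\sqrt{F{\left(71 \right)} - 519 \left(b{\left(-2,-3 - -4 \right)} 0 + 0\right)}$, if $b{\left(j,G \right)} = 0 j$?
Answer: $i \sqrt{35} \approx 5.9161 i$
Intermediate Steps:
$b{\left(j,G \right)} = 0$
$F{\left(o \right)} = -106 + o$ ($F{\left(o \right)} = o - 106 = -106 + o$)
$\sqrt{F{\left(71 \right)} - 519 \left(b{\left(-2,-3 - -4 \right)} 0 + 0\right)} = \sqrt{\left(-106 + 71\right) - 519 \left(0 \cdot 0 + 0\right)} = \sqrt{-35 - 519 \left(0 + 0\right)} = \sqrt{-35 - 0} = \sqrt{-35 + 0} = \sqrt{-35} = i \sqrt{35}$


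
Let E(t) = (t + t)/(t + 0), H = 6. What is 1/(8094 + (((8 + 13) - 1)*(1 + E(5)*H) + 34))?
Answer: 1/8388 ≈ 0.00011922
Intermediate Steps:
E(t) = 2 (E(t) = (2*t)/t = 2)
1/(8094 + (((8 + 13) - 1)*(1 + E(5)*H) + 34)) = 1/(8094 + (((8 + 13) - 1)*(1 + 2*6) + 34)) = 1/(8094 + ((21 - 1)*(1 + 12) + 34)) = 1/(8094 + (20*13 + 34)) = 1/(8094 + (260 + 34)) = 1/(8094 + 294) = 1/8388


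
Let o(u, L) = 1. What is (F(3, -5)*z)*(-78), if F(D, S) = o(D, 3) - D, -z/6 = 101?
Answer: -94536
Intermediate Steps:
z = -606 (z = -6*101 = -606)
F(D, S) = 1 - D
(F(3, -5)*z)*(-78) = ((1 - 1*3)*(-606))*(-78) = ((1 - 3)*(-606))*(-78) = -2*(-606)*(-78) = 1212*(-78) = -94536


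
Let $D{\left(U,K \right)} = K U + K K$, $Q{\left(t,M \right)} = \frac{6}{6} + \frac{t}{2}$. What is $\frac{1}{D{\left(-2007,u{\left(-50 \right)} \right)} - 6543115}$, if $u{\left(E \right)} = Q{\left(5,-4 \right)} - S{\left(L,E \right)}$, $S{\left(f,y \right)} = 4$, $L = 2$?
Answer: $- \frac{4}{26168445} \approx -1.5286 \cdot 10^{-7}$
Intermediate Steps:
$Q{\left(t,M \right)} = 1 + \frac{t}{2}$ ($Q{\left(t,M \right)} = 6 \cdot \frac{1}{6} + t \frac{1}{2} = 1 + \frac{t}{2}$)
$u{\left(E \right)} = - \frac{1}{2}$ ($u{\left(E \right)} = \left(1 + \frac{1}{2} \cdot 5\right) - 4 = \left(1 + \frac{5}{2}\right) - 4 = \frac{7}{2} - 4 = - \frac{1}{2}$)
$D{\left(U,K \right)} = K^{2} + K U$ ($D{\left(U,K \right)} = K U + K^{2} = K^{2} + K U$)
$\frac{1}{D{\left(-2007,u{\left(-50 \right)} \right)} - 6543115} = \frac{1}{- \frac{- \frac{1}{2} - 2007}{2} - 6543115} = \frac{1}{\left(- \frac{1}{2}\right) \left(- \frac{4015}{2}\right) - 6543115} = \frac{1}{\frac{4015}{4} - 6543115} = \frac{1}{- \frac{26168445}{4}} = - \frac{4}{26168445}$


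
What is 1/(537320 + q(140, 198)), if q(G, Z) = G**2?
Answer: 1/556920 ≈ 1.7956e-6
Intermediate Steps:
1/(537320 + q(140, 198)) = 1/(537320 + 140**2) = 1/(537320 + 19600) = 1/556920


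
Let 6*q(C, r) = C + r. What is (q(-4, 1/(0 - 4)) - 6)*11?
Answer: -1771/24 ≈ -73.792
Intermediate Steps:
q(C, r) = C/6 + r/6 (q(C, r) = (C + r)/6 = C/6 + r/6)
(q(-4, 1/(0 - 4)) - 6)*11 = (((⅙)*(-4) + 1/(6*(0 - 4))) - 6)*11 = ((-⅔ + (⅙)/(-4)) - 6)*11 = ((-⅔ + (⅙)*(-¼)) - 6)*11 = ((-⅔ - 1/24) - 6)*11 = (-17/24 - 6)*11 = -161/24*11 = -1771/24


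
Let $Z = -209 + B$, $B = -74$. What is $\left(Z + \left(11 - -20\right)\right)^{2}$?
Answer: $63504$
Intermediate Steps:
$Z = -283$ ($Z = -209 - 74 = -283$)
$\left(Z + \left(11 - -20\right)\right)^{2} = \left(-283 + \left(11 - -20\right)\right)^{2} = \left(-283 + \left(11 + 20\right)\right)^{2} = \left(-283 + 31\right)^{2} = \left(-252\right)^{2} = 63504$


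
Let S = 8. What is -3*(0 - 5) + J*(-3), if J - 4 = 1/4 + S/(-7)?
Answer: 159/28 ≈ 5.6786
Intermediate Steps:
J = 87/28 (J = 4 + (1/4 + 8/(-7)) = 4 + (1*(1/4) + 8*(-1/7)) = 4 + (1/4 - 8/7) = 4 - 25/28 = 87/28 ≈ 3.1071)
-3*(0 - 5) + J*(-3) = -3*(0 - 5) + (87/28)*(-3) = -3*(-5) - 261/28 = 15 - 261/28 = 159/28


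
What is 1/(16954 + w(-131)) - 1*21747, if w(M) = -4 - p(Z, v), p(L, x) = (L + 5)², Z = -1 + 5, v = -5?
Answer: -366850142/16869 ≈ -21747.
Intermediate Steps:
Z = 4
p(L, x) = (5 + L)²
w(M) = -85 (w(M) = -4 - (5 + 4)² = -4 - 1*9² = -4 - 1*81 = -4 - 81 = -85)
1/(16954 + w(-131)) - 1*21747 = 1/(16954 - 85) - 1*21747 = 1/16869 - 21747 = -366850142/16869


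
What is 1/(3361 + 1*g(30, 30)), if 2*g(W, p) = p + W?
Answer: 1/3391 ≈ 0.00029490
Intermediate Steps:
g(W, p) = W/2 + p/2 (g(W, p) = (p + W)/2 = (W + p)/2 = W/2 + p/2)
1/(3361 + 1*g(30, 30)) = 1/(3361 + 1*((½)*30 + (½)*30)) = 1/(3361 + 1*(15 + 15)) = 1/(3361 + 1*30) = 1/(3361 + 30) = 1/3391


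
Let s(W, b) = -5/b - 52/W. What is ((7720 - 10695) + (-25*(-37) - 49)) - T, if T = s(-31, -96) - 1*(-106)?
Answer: -6567227/2976 ≈ -2206.7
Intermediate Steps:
s(W, b) = -52/W - 5/b
T = 320603/2976 (T = (-52/(-31) - 5/(-96)) - 1*(-106) = (-52*(-1/31) - 5*(-1/96)) + 106 = (52/31 + 5/96) + 106 = 5147/2976 + 106 = 320603/2976 ≈ 107.73)
((7720 - 10695) + (-25*(-37) - 49)) - T = ((7720 - 10695) + (-25*(-37) - 49)) - 1*320603/2976 = (-2975 + (925 - 49)) - 320603/2976 = (-2975 + 876) - 320603/2976 = -2099 - 320603/2976 = -6567227/2976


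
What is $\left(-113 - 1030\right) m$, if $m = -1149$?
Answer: $1313307$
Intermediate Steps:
$\left(-113 - 1030\right) m = \left(-113 - 1030\right) \left(-1149\right) = \left(-1143\right) \left(-1149\right) = 1313307$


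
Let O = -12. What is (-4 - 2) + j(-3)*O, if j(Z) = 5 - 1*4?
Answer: -18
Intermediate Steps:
j(Z) = 1 (j(Z) = 5 - 4 = 1)
(-4 - 2) + j(-3)*O = (-4 - 2) + 1*(-12) = -6 - 12 = -18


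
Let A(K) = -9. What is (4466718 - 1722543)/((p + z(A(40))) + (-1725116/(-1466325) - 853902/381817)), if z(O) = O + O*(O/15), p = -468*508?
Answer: -1536375254435791875/133107822164303068 ≈ -11.542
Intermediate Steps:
p = -237744
z(O) = O + O²/15 (z(O) = O + O*(O*(1/15)) = O + O*(O/15) = O + O²/15)
(4466718 - 1722543)/((p + z(A(40))) + (-1725116/(-1466325) - 853902/381817)) = (4466718 - 1722543)/((-237744 + (1/15)*(-9)*(15 - 9)) + (-1725116/(-1466325) - 853902/381817)) = 2744175/((-237744 + (1/15)*(-9)*6) + (-1725116*(-1/1466325) - 853902*1/381817)) = 2744175/((-237744 - 18/5) + (1725116/1466325 - 853902/381817)) = 2744175/(-1188738/5 - 593419234378/559867812525) = 2744175/(-133107822164303068/559867812525) = 2744175*(-559867812525/133107822164303068) = -1536375254435791875/133107822164303068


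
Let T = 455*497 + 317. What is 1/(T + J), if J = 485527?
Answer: 1/711979 ≈ 1.4045e-6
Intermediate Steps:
T = 226452 (T = 226135 + 317 = 226452)
1/(T + J) = 1/(226452 + 485527) = 1/711979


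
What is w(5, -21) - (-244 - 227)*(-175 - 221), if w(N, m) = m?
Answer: -186537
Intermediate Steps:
w(5, -21) - (-244 - 227)*(-175 - 221) = -21 - (-244 - 227)*(-175 - 221) = -21 - (-471)*(-396) = -21 - 1*186516 = -21 - 186516 = -186537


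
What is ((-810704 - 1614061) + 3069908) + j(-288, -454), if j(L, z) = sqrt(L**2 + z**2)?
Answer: 645143 + 2*sqrt(72265) ≈ 6.4568e+5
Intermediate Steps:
((-810704 - 1614061) + 3069908) + j(-288, -454) = ((-810704 - 1614061) + 3069908) + sqrt((-288)**2 + (-454)**2) = (-2424765 + 3069908) + sqrt(82944 + 206116) = 645143 + sqrt(289060) = 645143 + 2*sqrt(72265)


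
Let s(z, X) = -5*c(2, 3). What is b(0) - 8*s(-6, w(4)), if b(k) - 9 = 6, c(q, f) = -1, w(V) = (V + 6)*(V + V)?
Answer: -25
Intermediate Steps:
w(V) = 2*V*(6 + V) (w(V) = (6 + V)*(2*V) = 2*V*(6 + V))
b(k) = 15 (b(k) = 9 + 6 = 15)
s(z, X) = 5 (s(z, X) = -5*(-1) = 5)
b(0) - 8*s(-6, w(4)) = 15 - 8*5 = 15 - 40 = -25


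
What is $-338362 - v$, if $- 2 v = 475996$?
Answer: $-100364$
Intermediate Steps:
$v = -237998$ ($v = \left(- \frac{1}{2}\right) 475996 = -237998$)
$-338362 - v = -338362 - -237998 = -338362 + 237998 = -100364$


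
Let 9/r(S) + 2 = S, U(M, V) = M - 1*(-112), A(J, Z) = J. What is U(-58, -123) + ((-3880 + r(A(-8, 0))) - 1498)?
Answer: -53249/10 ≈ -5324.9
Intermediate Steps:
U(M, V) = 112 + M (U(M, V) = M + 112 = 112 + M)
r(S) = 9/(-2 + S)
U(-58, -123) + ((-3880 + r(A(-8, 0))) - 1498) = (112 - 58) + ((-3880 + 9/(-2 - 8)) - 1498) = 54 + ((-3880 + 9/(-10)) - 1498) = 54 + ((-3880 + 9*(-⅒)) - 1498) = 54 + ((-3880 - 9/10) - 1498) = 54 + (-38809/10 - 1498) = 54 - 53789/10 = -53249/10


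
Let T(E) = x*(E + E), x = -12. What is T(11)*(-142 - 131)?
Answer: 72072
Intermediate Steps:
T(E) = -24*E (T(E) = -12*(E + E) = -24*E)
T(11)*(-142 - 131) = (-24*11)*(-142 - 131) = -264*(-273) = 72072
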